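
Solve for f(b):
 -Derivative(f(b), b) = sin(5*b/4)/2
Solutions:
 f(b) = C1 + 2*cos(5*b/4)/5


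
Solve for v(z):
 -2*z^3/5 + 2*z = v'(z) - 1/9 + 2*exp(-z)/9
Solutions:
 v(z) = C1 - z^4/10 + z^2 + z/9 + 2*exp(-z)/9


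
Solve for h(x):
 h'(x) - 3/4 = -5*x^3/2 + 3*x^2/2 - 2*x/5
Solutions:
 h(x) = C1 - 5*x^4/8 + x^3/2 - x^2/5 + 3*x/4


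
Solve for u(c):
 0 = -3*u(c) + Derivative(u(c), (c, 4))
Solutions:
 u(c) = C1*exp(-3^(1/4)*c) + C2*exp(3^(1/4)*c) + C3*sin(3^(1/4)*c) + C4*cos(3^(1/4)*c)


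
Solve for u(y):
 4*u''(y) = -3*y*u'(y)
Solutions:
 u(y) = C1 + C2*erf(sqrt(6)*y/4)


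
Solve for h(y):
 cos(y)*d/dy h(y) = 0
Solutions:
 h(y) = C1


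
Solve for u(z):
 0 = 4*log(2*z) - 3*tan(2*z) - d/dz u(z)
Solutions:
 u(z) = C1 + 4*z*log(z) - 4*z + 4*z*log(2) + 3*log(cos(2*z))/2


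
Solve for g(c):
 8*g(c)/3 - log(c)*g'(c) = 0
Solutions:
 g(c) = C1*exp(8*li(c)/3)


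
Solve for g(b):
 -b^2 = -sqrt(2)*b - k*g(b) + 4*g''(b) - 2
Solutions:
 g(b) = C1*exp(-b*sqrt(k)/2) + C2*exp(b*sqrt(k)/2) + b^2/k - sqrt(2)*b/k - 2/k + 8/k^2


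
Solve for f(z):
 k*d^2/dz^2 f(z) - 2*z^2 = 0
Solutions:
 f(z) = C1 + C2*z + z^4/(6*k)


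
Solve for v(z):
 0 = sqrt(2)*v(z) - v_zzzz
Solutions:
 v(z) = C1*exp(-2^(1/8)*z) + C2*exp(2^(1/8)*z) + C3*sin(2^(1/8)*z) + C4*cos(2^(1/8)*z)


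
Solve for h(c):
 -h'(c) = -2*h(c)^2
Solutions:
 h(c) = -1/(C1 + 2*c)


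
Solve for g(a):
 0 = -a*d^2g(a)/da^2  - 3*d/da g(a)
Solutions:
 g(a) = C1 + C2/a^2


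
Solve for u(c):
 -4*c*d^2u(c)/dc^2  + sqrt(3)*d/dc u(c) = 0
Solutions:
 u(c) = C1 + C2*c^(sqrt(3)/4 + 1)


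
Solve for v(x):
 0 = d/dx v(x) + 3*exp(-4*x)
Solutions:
 v(x) = C1 + 3*exp(-4*x)/4


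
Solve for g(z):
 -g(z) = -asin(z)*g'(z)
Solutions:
 g(z) = C1*exp(Integral(1/asin(z), z))


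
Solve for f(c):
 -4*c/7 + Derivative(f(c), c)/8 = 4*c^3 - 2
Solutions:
 f(c) = C1 + 8*c^4 + 16*c^2/7 - 16*c


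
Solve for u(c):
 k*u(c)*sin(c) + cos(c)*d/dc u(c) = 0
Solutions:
 u(c) = C1*exp(k*log(cos(c)))


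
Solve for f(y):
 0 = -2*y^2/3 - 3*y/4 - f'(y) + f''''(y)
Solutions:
 f(y) = C1 + C4*exp(y) - 2*y^3/9 - 3*y^2/8 + (C2*sin(sqrt(3)*y/2) + C3*cos(sqrt(3)*y/2))*exp(-y/2)


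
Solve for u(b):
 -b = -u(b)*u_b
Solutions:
 u(b) = -sqrt(C1 + b^2)
 u(b) = sqrt(C1 + b^2)


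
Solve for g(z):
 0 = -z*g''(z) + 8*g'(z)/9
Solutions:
 g(z) = C1 + C2*z^(17/9)


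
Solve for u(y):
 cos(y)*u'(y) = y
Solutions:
 u(y) = C1 + Integral(y/cos(y), y)


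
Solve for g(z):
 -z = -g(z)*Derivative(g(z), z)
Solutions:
 g(z) = -sqrt(C1 + z^2)
 g(z) = sqrt(C1 + z^2)


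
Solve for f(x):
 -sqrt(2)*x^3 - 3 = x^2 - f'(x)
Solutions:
 f(x) = C1 + sqrt(2)*x^4/4 + x^3/3 + 3*x


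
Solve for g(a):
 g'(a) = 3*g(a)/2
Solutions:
 g(a) = C1*exp(3*a/2)


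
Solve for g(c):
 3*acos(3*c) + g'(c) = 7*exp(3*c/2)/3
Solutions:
 g(c) = C1 - 3*c*acos(3*c) + sqrt(1 - 9*c^2) + 14*exp(3*c/2)/9


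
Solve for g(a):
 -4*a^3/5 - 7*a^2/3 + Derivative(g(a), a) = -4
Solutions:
 g(a) = C1 + a^4/5 + 7*a^3/9 - 4*a


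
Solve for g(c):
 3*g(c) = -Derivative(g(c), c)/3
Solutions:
 g(c) = C1*exp(-9*c)


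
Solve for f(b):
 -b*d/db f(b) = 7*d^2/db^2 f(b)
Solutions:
 f(b) = C1 + C2*erf(sqrt(14)*b/14)


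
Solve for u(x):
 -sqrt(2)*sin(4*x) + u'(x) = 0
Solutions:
 u(x) = C1 - sqrt(2)*cos(4*x)/4


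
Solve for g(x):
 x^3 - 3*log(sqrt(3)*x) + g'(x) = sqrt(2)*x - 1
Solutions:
 g(x) = C1 - x^4/4 + sqrt(2)*x^2/2 + 3*x*log(x) - 4*x + 3*x*log(3)/2


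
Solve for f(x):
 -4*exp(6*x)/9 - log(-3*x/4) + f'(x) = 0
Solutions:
 f(x) = C1 + x*log(-x) + x*(-2*log(2) - 1 + log(3)) + 2*exp(6*x)/27


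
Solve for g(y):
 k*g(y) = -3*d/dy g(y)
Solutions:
 g(y) = C1*exp(-k*y/3)


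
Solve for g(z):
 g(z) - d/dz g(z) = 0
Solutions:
 g(z) = C1*exp(z)


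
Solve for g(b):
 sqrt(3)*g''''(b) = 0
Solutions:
 g(b) = C1 + C2*b + C3*b^2 + C4*b^3


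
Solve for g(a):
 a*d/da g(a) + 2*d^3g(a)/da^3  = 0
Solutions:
 g(a) = C1 + Integral(C2*airyai(-2^(2/3)*a/2) + C3*airybi(-2^(2/3)*a/2), a)


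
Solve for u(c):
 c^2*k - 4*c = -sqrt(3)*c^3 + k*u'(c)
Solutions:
 u(c) = C1 + sqrt(3)*c^4/(4*k) + c^3/3 - 2*c^2/k


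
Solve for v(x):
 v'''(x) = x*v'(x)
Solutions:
 v(x) = C1 + Integral(C2*airyai(x) + C3*airybi(x), x)


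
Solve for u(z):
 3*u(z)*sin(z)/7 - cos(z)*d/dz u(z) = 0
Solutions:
 u(z) = C1/cos(z)^(3/7)


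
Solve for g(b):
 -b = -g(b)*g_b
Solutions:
 g(b) = -sqrt(C1 + b^2)
 g(b) = sqrt(C1 + b^2)


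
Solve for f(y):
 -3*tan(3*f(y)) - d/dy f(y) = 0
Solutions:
 f(y) = -asin(C1*exp(-9*y))/3 + pi/3
 f(y) = asin(C1*exp(-9*y))/3


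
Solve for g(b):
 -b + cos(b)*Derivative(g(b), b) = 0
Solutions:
 g(b) = C1 + Integral(b/cos(b), b)


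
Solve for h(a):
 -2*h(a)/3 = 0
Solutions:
 h(a) = 0


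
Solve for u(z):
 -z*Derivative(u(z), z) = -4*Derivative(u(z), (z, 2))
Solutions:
 u(z) = C1 + C2*erfi(sqrt(2)*z/4)


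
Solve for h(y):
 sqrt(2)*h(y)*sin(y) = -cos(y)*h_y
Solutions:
 h(y) = C1*cos(y)^(sqrt(2))


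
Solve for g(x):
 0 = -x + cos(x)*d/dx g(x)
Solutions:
 g(x) = C1 + Integral(x/cos(x), x)


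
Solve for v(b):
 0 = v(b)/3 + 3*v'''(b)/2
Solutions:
 v(b) = C3*exp(-6^(1/3)*b/3) + (C1*sin(2^(1/3)*3^(5/6)*b/6) + C2*cos(2^(1/3)*3^(5/6)*b/6))*exp(6^(1/3)*b/6)


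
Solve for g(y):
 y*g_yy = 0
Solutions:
 g(y) = C1 + C2*y


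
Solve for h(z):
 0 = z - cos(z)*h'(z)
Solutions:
 h(z) = C1 + Integral(z/cos(z), z)


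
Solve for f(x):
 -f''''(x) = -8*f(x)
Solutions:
 f(x) = C1*exp(-2^(3/4)*x) + C2*exp(2^(3/4)*x) + C3*sin(2^(3/4)*x) + C4*cos(2^(3/4)*x)


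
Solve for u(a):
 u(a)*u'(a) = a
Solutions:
 u(a) = -sqrt(C1 + a^2)
 u(a) = sqrt(C1 + a^2)


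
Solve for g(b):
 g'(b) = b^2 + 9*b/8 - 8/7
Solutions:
 g(b) = C1 + b^3/3 + 9*b^2/16 - 8*b/7


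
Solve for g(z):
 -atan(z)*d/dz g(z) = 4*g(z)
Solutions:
 g(z) = C1*exp(-4*Integral(1/atan(z), z))


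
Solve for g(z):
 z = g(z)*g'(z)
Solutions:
 g(z) = -sqrt(C1 + z^2)
 g(z) = sqrt(C1 + z^2)


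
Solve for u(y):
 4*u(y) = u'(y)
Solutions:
 u(y) = C1*exp(4*y)


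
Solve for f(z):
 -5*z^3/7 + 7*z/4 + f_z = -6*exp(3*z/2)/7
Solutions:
 f(z) = C1 + 5*z^4/28 - 7*z^2/8 - 4*exp(3*z/2)/7


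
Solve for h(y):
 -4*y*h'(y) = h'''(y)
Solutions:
 h(y) = C1 + Integral(C2*airyai(-2^(2/3)*y) + C3*airybi(-2^(2/3)*y), y)


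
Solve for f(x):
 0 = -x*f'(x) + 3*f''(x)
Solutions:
 f(x) = C1 + C2*erfi(sqrt(6)*x/6)


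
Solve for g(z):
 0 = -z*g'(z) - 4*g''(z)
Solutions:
 g(z) = C1 + C2*erf(sqrt(2)*z/4)


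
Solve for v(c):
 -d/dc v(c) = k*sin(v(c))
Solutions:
 v(c) = -acos((-C1 - exp(2*c*k))/(C1 - exp(2*c*k))) + 2*pi
 v(c) = acos((-C1 - exp(2*c*k))/(C1 - exp(2*c*k)))


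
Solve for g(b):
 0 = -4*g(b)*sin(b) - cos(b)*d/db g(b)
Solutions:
 g(b) = C1*cos(b)^4


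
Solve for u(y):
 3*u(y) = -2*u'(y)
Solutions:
 u(y) = C1*exp(-3*y/2)


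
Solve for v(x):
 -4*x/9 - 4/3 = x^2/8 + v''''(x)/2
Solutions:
 v(x) = C1 + C2*x + C3*x^2 + C4*x^3 - x^6/1440 - x^5/135 - x^4/9


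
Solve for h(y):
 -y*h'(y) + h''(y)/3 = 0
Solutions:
 h(y) = C1 + C2*erfi(sqrt(6)*y/2)


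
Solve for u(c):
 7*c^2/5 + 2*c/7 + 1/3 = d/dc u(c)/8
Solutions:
 u(c) = C1 + 56*c^3/15 + 8*c^2/7 + 8*c/3


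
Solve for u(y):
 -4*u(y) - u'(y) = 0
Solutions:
 u(y) = C1*exp(-4*y)


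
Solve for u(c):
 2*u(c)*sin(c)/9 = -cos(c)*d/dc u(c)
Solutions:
 u(c) = C1*cos(c)^(2/9)


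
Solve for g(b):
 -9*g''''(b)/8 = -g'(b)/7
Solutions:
 g(b) = C1 + C4*exp(2*147^(1/3)*b/21) + (C2*sin(3^(5/6)*7^(2/3)*b/21) + C3*cos(3^(5/6)*7^(2/3)*b/21))*exp(-147^(1/3)*b/21)


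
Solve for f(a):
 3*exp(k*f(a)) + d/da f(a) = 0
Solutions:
 f(a) = Piecewise((log(1/(C1*k + 3*a*k))/k, Ne(k, 0)), (nan, True))
 f(a) = Piecewise((C1 - 3*a, Eq(k, 0)), (nan, True))


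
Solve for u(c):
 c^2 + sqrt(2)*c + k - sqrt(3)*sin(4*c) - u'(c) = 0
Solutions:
 u(c) = C1 + c^3/3 + sqrt(2)*c^2/2 + c*k + sqrt(3)*cos(4*c)/4


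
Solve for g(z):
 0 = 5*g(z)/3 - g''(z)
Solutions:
 g(z) = C1*exp(-sqrt(15)*z/3) + C2*exp(sqrt(15)*z/3)


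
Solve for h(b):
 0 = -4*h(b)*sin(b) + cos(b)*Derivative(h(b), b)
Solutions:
 h(b) = C1/cos(b)^4


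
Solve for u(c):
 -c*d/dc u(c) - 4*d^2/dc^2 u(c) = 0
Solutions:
 u(c) = C1 + C2*erf(sqrt(2)*c/4)


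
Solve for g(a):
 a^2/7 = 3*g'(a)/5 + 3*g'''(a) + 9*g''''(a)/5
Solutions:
 g(a) = C1 + C2*exp(a*(-20 + 50*2^(1/3)/(9*sqrt(2229) + 493)^(1/3) + 2^(2/3)*(9*sqrt(2229) + 493)^(1/3))/36)*sin(2^(1/3)*sqrt(3)*a*(-2^(1/3)*(9*sqrt(2229) + 493)^(1/3) + 50/(9*sqrt(2229) + 493)^(1/3))/36) + C3*exp(a*(-20 + 50*2^(1/3)/(9*sqrt(2229) + 493)^(1/3) + 2^(2/3)*(9*sqrt(2229) + 493)^(1/3))/36)*cos(2^(1/3)*sqrt(3)*a*(-2^(1/3)*(9*sqrt(2229) + 493)^(1/3) + 50/(9*sqrt(2229) + 493)^(1/3))/36) + C4*exp(-a*(50*2^(1/3)/(9*sqrt(2229) + 493)^(1/3) + 10 + 2^(2/3)*(9*sqrt(2229) + 493)^(1/3))/18) + 5*a^3/63 - 50*a/21


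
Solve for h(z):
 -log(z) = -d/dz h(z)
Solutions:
 h(z) = C1 + z*log(z) - z


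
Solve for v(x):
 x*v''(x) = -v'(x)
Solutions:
 v(x) = C1 + C2*log(x)


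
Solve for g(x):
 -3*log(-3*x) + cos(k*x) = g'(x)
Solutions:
 g(x) = C1 - 3*x*log(-x) - 3*x*log(3) + 3*x + Piecewise((sin(k*x)/k, Ne(k, 0)), (x, True))


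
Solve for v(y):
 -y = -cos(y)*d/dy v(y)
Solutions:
 v(y) = C1 + Integral(y/cos(y), y)


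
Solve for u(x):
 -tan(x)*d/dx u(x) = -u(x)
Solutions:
 u(x) = C1*sin(x)


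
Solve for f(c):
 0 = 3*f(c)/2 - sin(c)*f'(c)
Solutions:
 f(c) = C1*(cos(c) - 1)^(3/4)/(cos(c) + 1)^(3/4)


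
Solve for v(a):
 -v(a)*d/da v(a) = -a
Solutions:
 v(a) = -sqrt(C1 + a^2)
 v(a) = sqrt(C1 + a^2)


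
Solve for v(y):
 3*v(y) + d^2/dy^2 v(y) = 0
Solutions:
 v(y) = C1*sin(sqrt(3)*y) + C2*cos(sqrt(3)*y)


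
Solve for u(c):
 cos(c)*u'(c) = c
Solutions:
 u(c) = C1 + Integral(c/cos(c), c)


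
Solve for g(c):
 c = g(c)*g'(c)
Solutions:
 g(c) = -sqrt(C1 + c^2)
 g(c) = sqrt(C1 + c^2)


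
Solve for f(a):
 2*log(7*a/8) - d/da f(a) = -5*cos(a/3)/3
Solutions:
 f(a) = C1 + 2*a*log(a) - 6*a*log(2) - 2*a + 2*a*log(7) + 5*sin(a/3)


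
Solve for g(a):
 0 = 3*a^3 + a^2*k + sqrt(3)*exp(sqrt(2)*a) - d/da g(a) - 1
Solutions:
 g(a) = C1 + 3*a^4/4 + a^3*k/3 - a + sqrt(6)*exp(sqrt(2)*a)/2


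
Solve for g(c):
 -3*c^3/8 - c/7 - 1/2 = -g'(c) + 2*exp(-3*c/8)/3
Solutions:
 g(c) = C1 + 3*c^4/32 + c^2/14 + c/2 - 16*exp(-3*c/8)/9


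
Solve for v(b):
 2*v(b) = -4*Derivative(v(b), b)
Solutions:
 v(b) = C1*exp(-b/2)


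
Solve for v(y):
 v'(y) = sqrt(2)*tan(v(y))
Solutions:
 v(y) = pi - asin(C1*exp(sqrt(2)*y))
 v(y) = asin(C1*exp(sqrt(2)*y))


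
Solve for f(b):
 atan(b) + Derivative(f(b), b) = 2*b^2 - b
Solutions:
 f(b) = C1 + 2*b^3/3 - b^2/2 - b*atan(b) + log(b^2 + 1)/2


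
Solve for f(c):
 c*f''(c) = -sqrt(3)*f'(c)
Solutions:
 f(c) = C1 + C2*c^(1 - sqrt(3))


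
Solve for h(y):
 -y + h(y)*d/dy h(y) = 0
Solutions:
 h(y) = -sqrt(C1 + y^2)
 h(y) = sqrt(C1 + y^2)


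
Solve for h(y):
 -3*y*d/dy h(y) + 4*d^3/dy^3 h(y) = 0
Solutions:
 h(y) = C1 + Integral(C2*airyai(6^(1/3)*y/2) + C3*airybi(6^(1/3)*y/2), y)


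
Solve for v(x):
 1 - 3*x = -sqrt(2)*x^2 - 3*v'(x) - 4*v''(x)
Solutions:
 v(x) = C1 + C2*exp(-3*x/4) - sqrt(2)*x^3/9 + x^2/2 + 4*sqrt(2)*x^2/9 - 32*sqrt(2)*x/27 - 5*x/3


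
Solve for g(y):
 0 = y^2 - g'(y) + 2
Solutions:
 g(y) = C1 + y^3/3 + 2*y


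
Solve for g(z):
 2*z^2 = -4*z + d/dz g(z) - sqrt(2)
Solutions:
 g(z) = C1 + 2*z^3/3 + 2*z^2 + sqrt(2)*z


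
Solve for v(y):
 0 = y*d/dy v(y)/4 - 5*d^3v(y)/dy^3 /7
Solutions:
 v(y) = C1 + Integral(C2*airyai(350^(1/3)*y/10) + C3*airybi(350^(1/3)*y/10), y)


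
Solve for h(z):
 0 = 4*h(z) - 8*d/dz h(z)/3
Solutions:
 h(z) = C1*exp(3*z/2)


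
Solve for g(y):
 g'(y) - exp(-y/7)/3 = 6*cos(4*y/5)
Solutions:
 g(y) = C1 + 15*sin(4*y/5)/2 - 7*exp(-y/7)/3


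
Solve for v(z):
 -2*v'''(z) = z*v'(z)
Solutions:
 v(z) = C1 + Integral(C2*airyai(-2^(2/3)*z/2) + C3*airybi(-2^(2/3)*z/2), z)


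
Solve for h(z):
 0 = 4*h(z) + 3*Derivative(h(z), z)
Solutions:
 h(z) = C1*exp(-4*z/3)


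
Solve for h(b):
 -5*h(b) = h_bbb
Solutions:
 h(b) = C3*exp(-5^(1/3)*b) + (C1*sin(sqrt(3)*5^(1/3)*b/2) + C2*cos(sqrt(3)*5^(1/3)*b/2))*exp(5^(1/3)*b/2)


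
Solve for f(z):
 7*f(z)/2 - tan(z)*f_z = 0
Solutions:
 f(z) = C1*sin(z)^(7/2)


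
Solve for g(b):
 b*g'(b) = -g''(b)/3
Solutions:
 g(b) = C1 + C2*erf(sqrt(6)*b/2)


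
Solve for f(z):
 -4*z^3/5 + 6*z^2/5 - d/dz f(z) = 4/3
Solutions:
 f(z) = C1 - z^4/5 + 2*z^3/5 - 4*z/3


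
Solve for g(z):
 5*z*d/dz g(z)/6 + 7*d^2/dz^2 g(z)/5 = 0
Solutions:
 g(z) = C1 + C2*erf(5*sqrt(21)*z/42)


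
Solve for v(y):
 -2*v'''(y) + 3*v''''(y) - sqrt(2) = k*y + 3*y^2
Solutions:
 v(y) = C1 + C2*y + C3*y^2 + C4*exp(2*y/3) - y^5/40 + y^4*(-k - 9)/48 + y^3*(-3*k - 27 - 2*sqrt(2))/24


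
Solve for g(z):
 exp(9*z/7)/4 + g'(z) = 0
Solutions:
 g(z) = C1 - 7*exp(9*z/7)/36


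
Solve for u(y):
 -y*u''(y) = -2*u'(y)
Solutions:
 u(y) = C1 + C2*y^3


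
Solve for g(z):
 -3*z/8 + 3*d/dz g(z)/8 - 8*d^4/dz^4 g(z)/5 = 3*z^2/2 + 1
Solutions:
 g(z) = C1 + C4*exp(15^(1/3)*z/4) + 4*z^3/3 + z^2/2 + 8*z/3 + (C2*sin(3^(5/6)*5^(1/3)*z/8) + C3*cos(3^(5/6)*5^(1/3)*z/8))*exp(-15^(1/3)*z/8)


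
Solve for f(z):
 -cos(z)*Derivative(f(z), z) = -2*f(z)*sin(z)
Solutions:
 f(z) = C1/cos(z)^2


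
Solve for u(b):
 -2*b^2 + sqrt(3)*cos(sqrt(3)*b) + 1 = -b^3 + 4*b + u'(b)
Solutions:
 u(b) = C1 + b^4/4 - 2*b^3/3 - 2*b^2 + b + sin(sqrt(3)*b)


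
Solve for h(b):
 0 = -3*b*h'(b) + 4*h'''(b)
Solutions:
 h(b) = C1 + Integral(C2*airyai(6^(1/3)*b/2) + C3*airybi(6^(1/3)*b/2), b)


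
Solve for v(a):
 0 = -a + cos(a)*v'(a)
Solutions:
 v(a) = C1 + Integral(a/cos(a), a)


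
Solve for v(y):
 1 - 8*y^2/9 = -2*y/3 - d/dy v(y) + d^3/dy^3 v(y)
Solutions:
 v(y) = C1 + C2*exp(-y) + C3*exp(y) + 8*y^3/27 - y^2/3 + 7*y/9


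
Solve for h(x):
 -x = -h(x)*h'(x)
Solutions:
 h(x) = -sqrt(C1 + x^2)
 h(x) = sqrt(C1 + x^2)


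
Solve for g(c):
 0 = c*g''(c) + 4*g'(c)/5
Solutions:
 g(c) = C1 + C2*c^(1/5)


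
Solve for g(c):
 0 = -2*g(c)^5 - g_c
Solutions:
 g(c) = -I*(1/(C1 + 8*c))^(1/4)
 g(c) = I*(1/(C1 + 8*c))^(1/4)
 g(c) = -(1/(C1 + 8*c))^(1/4)
 g(c) = (1/(C1 + 8*c))^(1/4)


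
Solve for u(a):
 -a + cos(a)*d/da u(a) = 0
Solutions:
 u(a) = C1 + Integral(a/cos(a), a)


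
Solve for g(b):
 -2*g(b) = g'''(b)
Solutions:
 g(b) = C3*exp(-2^(1/3)*b) + (C1*sin(2^(1/3)*sqrt(3)*b/2) + C2*cos(2^(1/3)*sqrt(3)*b/2))*exp(2^(1/3)*b/2)


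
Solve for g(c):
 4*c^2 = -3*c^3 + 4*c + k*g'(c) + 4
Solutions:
 g(c) = C1 + 3*c^4/(4*k) + 4*c^3/(3*k) - 2*c^2/k - 4*c/k


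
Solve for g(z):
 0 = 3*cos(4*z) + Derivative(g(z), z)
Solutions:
 g(z) = C1 - 3*sin(4*z)/4


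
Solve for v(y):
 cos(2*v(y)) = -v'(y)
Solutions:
 v(y) = -asin((C1 + exp(4*y))/(C1 - exp(4*y)))/2 + pi/2
 v(y) = asin((C1 + exp(4*y))/(C1 - exp(4*y)))/2


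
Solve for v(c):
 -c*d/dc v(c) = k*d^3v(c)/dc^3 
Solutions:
 v(c) = C1 + Integral(C2*airyai(c*(-1/k)^(1/3)) + C3*airybi(c*(-1/k)^(1/3)), c)


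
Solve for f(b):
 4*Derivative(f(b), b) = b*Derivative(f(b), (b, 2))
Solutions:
 f(b) = C1 + C2*b^5


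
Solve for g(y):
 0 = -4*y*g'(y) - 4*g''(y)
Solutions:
 g(y) = C1 + C2*erf(sqrt(2)*y/2)


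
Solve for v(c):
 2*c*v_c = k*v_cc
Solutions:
 v(c) = C1 + C2*erf(c*sqrt(-1/k))/sqrt(-1/k)


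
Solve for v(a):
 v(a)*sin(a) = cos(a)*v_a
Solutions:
 v(a) = C1/cos(a)


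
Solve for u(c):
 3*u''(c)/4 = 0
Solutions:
 u(c) = C1 + C2*c


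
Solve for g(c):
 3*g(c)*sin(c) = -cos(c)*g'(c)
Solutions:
 g(c) = C1*cos(c)^3


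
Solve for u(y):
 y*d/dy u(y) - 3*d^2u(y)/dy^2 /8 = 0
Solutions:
 u(y) = C1 + C2*erfi(2*sqrt(3)*y/3)


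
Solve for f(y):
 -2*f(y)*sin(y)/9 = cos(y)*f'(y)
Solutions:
 f(y) = C1*cos(y)^(2/9)


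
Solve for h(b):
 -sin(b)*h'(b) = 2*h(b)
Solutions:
 h(b) = C1*(cos(b) + 1)/(cos(b) - 1)


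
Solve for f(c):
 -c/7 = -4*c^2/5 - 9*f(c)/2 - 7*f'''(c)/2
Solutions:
 f(c) = C3*exp(-21^(2/3)*c/7) - 8*c^2/45 + 2*c/63 + (C1*sin(3*3^(1/6)*7^(2/3)*c/14) + C2*cos(3*3^(1/6)*7^(2/3)*c/14))*exp(21^(2/3)*c/14)


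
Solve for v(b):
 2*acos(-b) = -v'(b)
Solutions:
 v(b) = C1 - 2*b*acos(-b) - 2*sqrt(1 - b^2)


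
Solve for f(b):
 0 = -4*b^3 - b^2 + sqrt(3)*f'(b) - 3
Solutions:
 f(b) = C1 + sqrt(3)*b^4/3 + sqrt(3)*b^3/9 + sqrt(3)*b


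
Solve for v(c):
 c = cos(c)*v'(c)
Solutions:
 v(c) = C1 + Integral(c/cos(c), c)


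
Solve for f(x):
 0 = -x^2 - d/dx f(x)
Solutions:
 f(x) = C1 - x^3/3


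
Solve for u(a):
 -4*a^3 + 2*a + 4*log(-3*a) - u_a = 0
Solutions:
 u(a) = C1 - a^4 + a^2 + 4*a*log(-a) + 4*a*(-1 + log(3))


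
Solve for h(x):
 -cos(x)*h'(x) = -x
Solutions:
 h(x) = C1 + Integral(x/cos(x), x)


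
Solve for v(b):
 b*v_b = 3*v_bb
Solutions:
 v(b) = C1 + C2*erfi(sqrt(6)*b/6)


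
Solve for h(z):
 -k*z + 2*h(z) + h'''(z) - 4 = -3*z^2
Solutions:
 h(z) = C3*exp(-2^(1/3)*z) + k*z/2 - 3*z^2/2 + (C1*sin(2^(1/3)*sqrt(3)*z/2) + C2*cos(2^(1/3)*sqrt(3)*z/2))*exp(2^(1/3)*z/2) + 2


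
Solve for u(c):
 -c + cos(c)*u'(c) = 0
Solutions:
 u(c) = C1 + Integral(c/cos(c), c)


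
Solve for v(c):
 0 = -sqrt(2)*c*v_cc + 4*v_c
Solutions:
 v(c) = C1 + C2*c^(1 + 2*sqrt(2))


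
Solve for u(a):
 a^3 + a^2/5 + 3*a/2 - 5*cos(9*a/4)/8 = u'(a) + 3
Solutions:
 u(a) = C1 + a^4/4 + a^3/15 + 3*a^2/4 - 3*a - 5*sin(9*a/4)/18


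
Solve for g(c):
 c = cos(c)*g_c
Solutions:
 g(c) = C1 + Integral(c/cos(c), c)


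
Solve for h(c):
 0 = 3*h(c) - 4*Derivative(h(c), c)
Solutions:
 h(c) = C1*exp(3*c/4)


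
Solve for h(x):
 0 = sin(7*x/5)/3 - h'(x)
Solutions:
 h(x) = C1 - 5*cos(7*x/5)/21


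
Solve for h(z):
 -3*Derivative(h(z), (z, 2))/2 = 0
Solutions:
 h(z) = C1 + C2*z


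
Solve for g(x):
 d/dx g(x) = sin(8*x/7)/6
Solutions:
 g(x) = C1 - 7*cos(8*x/7)/48


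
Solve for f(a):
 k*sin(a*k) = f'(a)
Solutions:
 f(a) = C1 - cos(a*k)


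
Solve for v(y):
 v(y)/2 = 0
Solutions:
 v(y) = 0


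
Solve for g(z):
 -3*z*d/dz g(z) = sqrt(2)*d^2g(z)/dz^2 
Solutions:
 g(z) = C1 + C2*erf(2^(1/4)*sqrt(3)*z/2)


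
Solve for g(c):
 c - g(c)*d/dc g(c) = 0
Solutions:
 g(c) = -sqrt(C1 + c^2)
 g(c) = sqrt(C1 + c^2)


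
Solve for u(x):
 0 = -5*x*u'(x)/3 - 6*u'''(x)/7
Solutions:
 u(x) = C1 + Integral(C2*airyai(-420^(1/3)*x/6) + C3*airybi(-420^(1/3)*x/6), x)


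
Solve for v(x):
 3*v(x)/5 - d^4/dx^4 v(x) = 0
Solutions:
 v(x) = C1*exp(-3^(1/4)*5^(3/4)*x/5) + C2*exp(3^(1/4)*5^(3/4)*x/5) + C3*sin(3^(1/4)*5^(3/4)*x/5) + C4*cos(3^(1/4)*5^(3/4)*x/5)


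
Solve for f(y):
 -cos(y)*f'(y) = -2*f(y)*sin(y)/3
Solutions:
 f(y) = C1/cos(y)^(2/3)


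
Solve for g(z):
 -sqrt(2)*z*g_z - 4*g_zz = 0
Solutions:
 g(z) = C1 + C2*erf(2^(3/4)*z/4)


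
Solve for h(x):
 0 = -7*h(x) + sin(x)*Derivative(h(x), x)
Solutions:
 h(x) = C1*sqrt(cos(x) - 1)*(cos(x)^3 - 3*cos(x)^2 + 3*cos(x) - 1)/(sqrt(cos(x) + 1)*(cos(x)^3 + 3*cos(x)^2 + 3*cos(x) + 1))


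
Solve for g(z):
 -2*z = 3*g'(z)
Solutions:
 g(z) = C1 - z^2/3


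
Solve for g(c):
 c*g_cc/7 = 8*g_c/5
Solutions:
 g(c) = C1 + C2*c^(61/5)


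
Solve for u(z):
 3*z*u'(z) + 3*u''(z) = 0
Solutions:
 u(z) = C1 + C2*erf(sqrt(2)*z/2)


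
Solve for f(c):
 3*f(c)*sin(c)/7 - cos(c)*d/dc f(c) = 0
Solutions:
 f(c) = C1/cos(c)^(3/7)


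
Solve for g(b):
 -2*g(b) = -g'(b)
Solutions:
 g(b) = C1*exp(2*b)


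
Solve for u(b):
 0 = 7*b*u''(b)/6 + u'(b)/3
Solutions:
 u(b) = C1 + C2*b^(5/7)


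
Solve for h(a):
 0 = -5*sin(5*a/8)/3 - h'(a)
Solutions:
 h(a) = C1 + 8*cos(5*a/8)/3


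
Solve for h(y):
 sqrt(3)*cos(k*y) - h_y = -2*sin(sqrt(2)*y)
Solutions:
 h(y) = C1 - sqrt(2)*cos(sqrt(2)*y) + sqrt(3)*sin(k*y)/k


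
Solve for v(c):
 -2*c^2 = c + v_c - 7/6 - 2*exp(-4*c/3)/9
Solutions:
 v(c) = C1 - 2*c^3/3 - c^2/2 + 7*c/6 - exp(-4*c/3)/6


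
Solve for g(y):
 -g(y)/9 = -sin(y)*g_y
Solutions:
 g(y) = C1*(cos(y) - 1)^(1/18)/(cos(y) + 1)^(1/18)


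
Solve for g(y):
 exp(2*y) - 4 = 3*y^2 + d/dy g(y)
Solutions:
 g(y) = C1 - y^3 - 4*y + exp(2*y)/2


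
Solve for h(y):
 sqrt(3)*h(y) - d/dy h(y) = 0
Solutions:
 h(y) = C1*exp(sqrt(3)*y)


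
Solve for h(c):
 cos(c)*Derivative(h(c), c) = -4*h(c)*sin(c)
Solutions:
 h(c) = C1*cos(c)^4


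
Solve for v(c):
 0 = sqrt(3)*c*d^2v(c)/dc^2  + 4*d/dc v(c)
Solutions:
 v(c) = C1 + C2*c^(1 - 4*sqrt(3)/3)


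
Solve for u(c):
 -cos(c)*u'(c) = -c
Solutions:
 u(c) = C1 + Integral(c/cos(c), c)


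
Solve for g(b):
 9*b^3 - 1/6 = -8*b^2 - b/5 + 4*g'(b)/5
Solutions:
 g(b) = C1 + 45*b^4/16 + 10*b^3/3 + b^2/8 - 5*b/24


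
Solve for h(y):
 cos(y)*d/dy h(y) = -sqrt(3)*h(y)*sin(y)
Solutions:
 h(y) = C1*cos(y)^(sqrt(3))


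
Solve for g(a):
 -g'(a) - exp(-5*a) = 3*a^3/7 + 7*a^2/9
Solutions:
 g(a) = C1 - 3*a^4/28 - 7*a^3/27 + exp(-5*a)/5


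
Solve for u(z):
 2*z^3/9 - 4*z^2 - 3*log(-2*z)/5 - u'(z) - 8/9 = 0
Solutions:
 u(z) = C1 + z^4/18 - 4*z^3/3 - 3*z*log(-z)/5 + z*(-27*log(2) - 13)/45


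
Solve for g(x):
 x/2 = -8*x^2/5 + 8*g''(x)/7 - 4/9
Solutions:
 g(x) = C1 + C2*x + 7*x^4/60 + 7*x^3/96 + 7*x^2/36


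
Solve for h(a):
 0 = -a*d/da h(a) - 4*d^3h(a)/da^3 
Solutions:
 h(a) = C1 + Integral(C2*airyai(-2^(1/3)*a/2) + C3*airybi(-2^(1/3)*a/2), a)


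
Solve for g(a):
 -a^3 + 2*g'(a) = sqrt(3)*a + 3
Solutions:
 g(a) = C1 + a^4/8 + sqrt(3)*a^2/4 + 3*a/2


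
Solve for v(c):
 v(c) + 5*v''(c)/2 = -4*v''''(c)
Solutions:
 v(c) = (C1*sin(sqrt(2)*c*cos(atan(sqrt(39)/5)/2)/2) + C2*cos(sqrt(2)*c*cos(atan(sqrt(39)/5)/2)/2))*exp(-sqrt(2)*c*sin(atan(sqrt(39)/5)/2)/2) + (C3*sin(sqrt(2)*c*cos(atan(sqrt(39)/5)/2)/2) + C4*cos(sqrt(2)*c*cos(atan(sqrt(39)/5)/2)/2))*exp(sqrt(2)*c*sin(atan(sqrt(39)/5)/2)/2)


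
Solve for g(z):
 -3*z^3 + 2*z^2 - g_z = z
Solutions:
 g(z) = C1 - 3*z^4/4 + 2*z^3/3 - z^2/2


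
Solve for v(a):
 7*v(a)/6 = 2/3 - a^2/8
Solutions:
 v(a) = 4/7 - 3*a^2/28


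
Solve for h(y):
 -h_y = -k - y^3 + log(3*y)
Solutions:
 h(y) = C1 + k*y + y^4/4 - y*log(y) - y*log(3) + y


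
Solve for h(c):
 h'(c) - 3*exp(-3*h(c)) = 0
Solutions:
 h(c) = log(C1 + 9*c)/3
 h(c) = log((-3^(1/3) - 3^(5/6)*I)*(C1 + 3*c)^(1/3)/2)
 h(c) = log((-3^(1/3) + 3^(5/6)*I)*(C1 + 3*c)^(1/3)/2)


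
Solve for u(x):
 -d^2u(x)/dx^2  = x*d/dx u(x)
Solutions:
 u(x) = C1 + C2*erf(sqrt(2)*x/2)


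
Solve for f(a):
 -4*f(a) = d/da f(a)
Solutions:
 f(a) = C1*exp(-4*a)


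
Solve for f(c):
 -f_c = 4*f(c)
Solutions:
 f(c) = C1*exp(-4*c)


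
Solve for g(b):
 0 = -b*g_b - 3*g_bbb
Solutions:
 g(b) = C1 + Integral(C2*airyai(-3^(2/3)*b/3) + C3*airybi(-3^(2/3)*b/3), b)


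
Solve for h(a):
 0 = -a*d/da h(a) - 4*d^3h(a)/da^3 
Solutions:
 h(a) = C1 + Integral(C2*airyai(-2^(1/3)*a/2) + C3*airybi(-2^(1/3)*a/2), a)


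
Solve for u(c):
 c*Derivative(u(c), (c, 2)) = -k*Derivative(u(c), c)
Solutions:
 u(c) = C1 + c^(1 - re(k))*(C2*sin(log(c)*Abs(im(k))) + C3*cos(log(c)*im(k)))


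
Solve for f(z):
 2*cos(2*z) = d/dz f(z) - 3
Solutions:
 f(z) = C1 + 3*z + sin(2*z)


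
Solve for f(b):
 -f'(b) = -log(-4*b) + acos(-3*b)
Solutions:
 f(b) = C1 + b*log(-b) - b*acos(-3*b) - b + 2*b*log(2) - sqrt(1 - 9*b^2)/3


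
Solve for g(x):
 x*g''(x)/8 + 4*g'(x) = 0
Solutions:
 g(x) = C1 + C2/x^31


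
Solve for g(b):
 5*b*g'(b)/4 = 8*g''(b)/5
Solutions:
 g(b) = C1 + C2*erfi(5*b/8)


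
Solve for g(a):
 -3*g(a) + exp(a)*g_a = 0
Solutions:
 g(a) = C1*exp(-3*exp(-a))


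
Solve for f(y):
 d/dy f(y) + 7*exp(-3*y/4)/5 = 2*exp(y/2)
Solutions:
 f(y) = C1 + 4*exp(y/2) + 28*exp(-3*y/4)/15


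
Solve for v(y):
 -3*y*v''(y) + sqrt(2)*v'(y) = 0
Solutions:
 v(y) = C1 + C2*y^(sqrt(2)/3 + 1)


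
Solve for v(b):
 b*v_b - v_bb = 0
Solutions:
 v(b) = C1 + C2*erfi(sqrt(2)*b/2)


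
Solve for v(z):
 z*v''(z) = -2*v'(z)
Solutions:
 v(z) = C1 + C2/z


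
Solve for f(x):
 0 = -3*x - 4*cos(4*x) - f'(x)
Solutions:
 f(x) = C1 - 3*x^2/2 - sin(4*x)


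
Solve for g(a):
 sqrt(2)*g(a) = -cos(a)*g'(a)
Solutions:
 g(a) = C1*(sin(a) - 1)^(sqrt(2)/2)/(sin(a) + 1)^(sqrt(2)/2)


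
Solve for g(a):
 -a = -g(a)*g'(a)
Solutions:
 g(a) = -sqrt(C1 + a^2)
 g(a) = sqrt(C1 + a^2)


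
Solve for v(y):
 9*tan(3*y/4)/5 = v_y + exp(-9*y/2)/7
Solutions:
 v(y) = C1 + 6*log(tan(3*y/4)^2 + 1)/5 + 2*exp(-9*y/2)/63


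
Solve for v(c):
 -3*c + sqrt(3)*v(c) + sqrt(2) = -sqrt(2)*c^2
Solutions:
 v(c) = -sqrt(6)*c^2/3 + sqrt(3)*c - sqrt(6)/3


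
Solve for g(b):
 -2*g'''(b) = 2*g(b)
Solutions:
 g(b) = C3*exp(-b) + (C1*sin(sqrt(3)*b/2) + C2*cos(sqrt(3)*b/2))*exp(b/2)


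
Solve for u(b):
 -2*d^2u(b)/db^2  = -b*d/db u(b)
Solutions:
 u(b) = C1 + C2*erfi(b/2)


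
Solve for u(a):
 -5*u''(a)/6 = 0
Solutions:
 u(a) = C1 + C2*a


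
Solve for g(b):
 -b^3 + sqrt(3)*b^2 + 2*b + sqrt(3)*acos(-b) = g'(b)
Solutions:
 g(b) = C1 - b^4/4 + sqrt(3)*b^3/3 + b^2 + sqrt(3)*(b*acos(-b) + sqrt(1 - b^2))


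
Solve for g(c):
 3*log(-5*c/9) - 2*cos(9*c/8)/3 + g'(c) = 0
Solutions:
 g(c) = C1 - 3*c*log(-c) - 3*c*log(5) + 3*c + 6*c*log(3) + 16*sin(9*c/8)/27


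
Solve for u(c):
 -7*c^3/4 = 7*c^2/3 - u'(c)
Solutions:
 u(c) = C1 + 7*c^4/16 + 7*c^3/9


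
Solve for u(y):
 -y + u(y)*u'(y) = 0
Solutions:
 u(y) = -sqrt(C1 + y^2)
 u(y) = sqrt(C1 + y^2)


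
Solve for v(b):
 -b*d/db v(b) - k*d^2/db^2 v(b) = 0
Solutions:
 v(b) = C1 + C2*sqrt(k)*erf(sqrt(2)*b*sqrt(1/k)/2)


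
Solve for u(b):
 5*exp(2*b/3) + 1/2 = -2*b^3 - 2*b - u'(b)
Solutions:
 u(b) = C1 - b^4/2 - b^2 - b/2 - 15*exp(2*b/3)/2


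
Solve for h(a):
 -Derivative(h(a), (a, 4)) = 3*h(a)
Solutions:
 h(a) = (C1*sin(sqrt(2)*3^(1/4)*a/2) + C2*cos(sqrt(2)*3^(1/4)*a/2))*exp(-sqrt(2)*3^(1/4)*a/2) + (C3*sin(sqrt(2)*3^(1/4)*a/2) + C4*cos(sqrt(2)*3^(1/4)*a/2))*exp(sqrt(2)*3^(1/4)*a/2)


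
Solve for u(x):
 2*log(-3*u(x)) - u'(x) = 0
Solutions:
 -Integral(1/(log(-_y) + log(3)), (_y, u(x)))/2 = C1 - x


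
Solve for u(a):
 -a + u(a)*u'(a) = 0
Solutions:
 u(a) = -sqrt(C1 + a^2)
 u(a) = sqrt(C1 + a^2)


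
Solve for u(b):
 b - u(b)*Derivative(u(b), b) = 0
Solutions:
 u(b) = -sqrt(C1 + b^2)
 u(b) = sqrt(C1 + b^2)


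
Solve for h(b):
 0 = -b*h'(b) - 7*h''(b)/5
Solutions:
 h(b) = C1 + C2*erf(sqrt(70)*b/14)


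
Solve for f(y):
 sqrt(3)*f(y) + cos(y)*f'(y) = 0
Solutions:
 f(y) = C1*(sin(y) - 1)^(sqrt(3)/2)/(sin(y) + 1)^(sqrt(3)/2)


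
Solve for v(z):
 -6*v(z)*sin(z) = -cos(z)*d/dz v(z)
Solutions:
 v(z) = C1/cos(z)^6


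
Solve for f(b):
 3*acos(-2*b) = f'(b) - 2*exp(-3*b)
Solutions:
 f(b) = C1 + 3*b*acos(-2*b) + 3*sqrt(1 - 4*b^2)/2 - 2*exp(-3*b)/3


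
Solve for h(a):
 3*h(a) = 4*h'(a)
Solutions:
 h(a) = C1*exp(3*a/4)


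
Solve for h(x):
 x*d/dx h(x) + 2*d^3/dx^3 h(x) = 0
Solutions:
 h(x) = C1 + Integral(C2*airyai(-2^(2/3)*x/2) + C3*airybi(-2^(2/3)*x/2), x)


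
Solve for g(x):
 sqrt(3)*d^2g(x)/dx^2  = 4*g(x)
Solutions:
 g(x) = C1*exp(-2*3^(3/4)*x/3) + C2*exp(2*3^(3/4)*x/3)


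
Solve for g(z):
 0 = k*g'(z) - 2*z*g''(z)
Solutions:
 g(z) = C1 + z^(re(k)/2 + 1)*(C2*sin(log(z)*Abs(im(k))/2) + C3*cos(log(z)*im(k)/2))


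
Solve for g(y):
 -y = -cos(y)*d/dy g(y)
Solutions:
 g(y) = C1 + Integral(y/cos(y), y)


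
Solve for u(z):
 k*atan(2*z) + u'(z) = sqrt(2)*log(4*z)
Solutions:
 u(z) = C1 - k*(z*atan(2*z) - log(4*z^2 + 1)/4) + sqrt(2)*z*(log(z) - 1) + 2*sqrt(2)*z*log(2)


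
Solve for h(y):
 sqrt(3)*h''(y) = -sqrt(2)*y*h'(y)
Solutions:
 h(y) = C1 + C2*erf(6^(3/4)*y/6)


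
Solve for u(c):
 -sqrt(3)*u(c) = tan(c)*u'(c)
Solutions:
 u(c) = C1/sin(c)^(sqrt(3))


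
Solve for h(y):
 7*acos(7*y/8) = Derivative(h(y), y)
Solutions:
 h(y) = C1 + 7*y*acos(7*y/8) - sqrt(64 - 49*y^2)


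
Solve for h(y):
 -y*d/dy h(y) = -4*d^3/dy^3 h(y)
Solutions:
 h(y) = C1 + Integral(C2*airyai(2^(1/3)*y/2) + C3*airybi(2^(1/3)*y/2), y)


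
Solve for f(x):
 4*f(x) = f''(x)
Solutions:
 f(x) = C1*exp(-2*x) + C2*exp(2*x)


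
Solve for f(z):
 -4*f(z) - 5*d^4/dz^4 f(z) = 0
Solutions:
 f(z) = (C1*sin(5^(3/4)*z/5) + C2*cos(5^(3/4)*z/5))*exp(-5^(3/4)*z/5) + (C3*sin(5^(3/4)*z/5) + C4*cos(5^(3/4)*z/5))*exp(5^(3/4)*z/5)


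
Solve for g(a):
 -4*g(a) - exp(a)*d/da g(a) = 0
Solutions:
 g(a) = C1*exp(4*exp(-a))


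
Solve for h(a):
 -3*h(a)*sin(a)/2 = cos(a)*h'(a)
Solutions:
 h(a) = C1*cos(a)^(3/2)


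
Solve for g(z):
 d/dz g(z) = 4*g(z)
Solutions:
 g(z) = C1*exp(4*z)


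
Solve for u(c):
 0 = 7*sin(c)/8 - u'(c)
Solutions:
 u(c) = C1 - 7*cos(c)/8


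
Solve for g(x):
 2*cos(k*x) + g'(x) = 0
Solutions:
 g(x) = C1 - 2*sin(k*x)/k


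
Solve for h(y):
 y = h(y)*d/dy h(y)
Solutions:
 h(y) = -sqrt(C1 + y^2)
 h(y) = sqrt(C1 + y^2)


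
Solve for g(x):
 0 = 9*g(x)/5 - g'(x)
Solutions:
 g(x) = C1*exp(9*x/5)


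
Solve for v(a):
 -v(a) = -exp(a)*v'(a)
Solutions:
 v(a) = C1*exp(-exp(-a))


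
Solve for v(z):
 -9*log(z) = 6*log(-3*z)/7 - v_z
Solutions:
 v(z) = C1 + 69*z*log(z)/7 + 3*z*(-23 + 2*log(3) + 2*I*pi)/7


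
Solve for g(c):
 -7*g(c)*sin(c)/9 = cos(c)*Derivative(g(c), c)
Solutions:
 g(c) = C1*cos(c)^(7/9)


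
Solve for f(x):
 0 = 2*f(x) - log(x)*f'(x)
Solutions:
 f(x) = C1*exp(2*li(x))


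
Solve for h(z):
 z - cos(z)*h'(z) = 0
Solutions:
 h(z) = C1 + Integral(z/cos(z), z)


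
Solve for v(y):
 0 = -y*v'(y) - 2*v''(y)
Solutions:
 v(y) = C1 + C2*erf(y/2)


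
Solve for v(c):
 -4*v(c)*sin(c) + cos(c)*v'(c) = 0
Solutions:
 v(c) = C1/cos(c)^4


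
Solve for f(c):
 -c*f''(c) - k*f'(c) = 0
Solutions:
 f(c) = C1 + c^(1 - re(k))*(C2*sin(log(c)*Abs(im(k))) + C3*cos(log(c)*im(k)))


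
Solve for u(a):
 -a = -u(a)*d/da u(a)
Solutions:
 u(a) = -sqrt(C1 + a^2)
 u(a) = sqrt(C1 + a^2)


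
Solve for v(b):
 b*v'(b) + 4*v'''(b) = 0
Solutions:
 v(b) = C1 + Integral(C2*airyai(-2^(1/3)*b/2) + C3*airybi(-2^(1/3)*b/2), b)


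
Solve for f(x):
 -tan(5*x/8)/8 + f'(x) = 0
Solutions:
 f(x) = C1 - log(cos(5*x/8))/5


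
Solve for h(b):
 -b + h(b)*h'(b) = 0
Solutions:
 h(b) = -sqrt(C1 + b^2)
 h(b) = sqrt(C1 + b^2)


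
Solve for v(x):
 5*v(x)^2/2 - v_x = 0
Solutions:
 v(x) = -2/(C1 + 5*x)


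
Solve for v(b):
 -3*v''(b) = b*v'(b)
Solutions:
 v(b) = C1 + C2*erf(sqrt(6)*b/6)


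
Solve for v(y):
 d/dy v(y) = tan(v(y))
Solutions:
 v(y) = pi - asin(C1*exp(y))
 v(y) = asin(C1*exp(y))


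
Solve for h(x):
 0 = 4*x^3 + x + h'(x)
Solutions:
 h(x) = C1 - x^4 - x^2/2


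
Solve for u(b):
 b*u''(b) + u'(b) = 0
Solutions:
 u(b) = C1 + C2*log(b)


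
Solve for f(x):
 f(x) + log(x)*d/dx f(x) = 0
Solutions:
 f(x) = C1*exp(-li(x))


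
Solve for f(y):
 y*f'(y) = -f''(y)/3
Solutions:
 f(y) = C1 + C2*erf(sqrt(6)*y/2)


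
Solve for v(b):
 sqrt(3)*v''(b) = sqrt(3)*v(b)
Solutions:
 v(b) = C1*exp(-b) + C2*exp(b)


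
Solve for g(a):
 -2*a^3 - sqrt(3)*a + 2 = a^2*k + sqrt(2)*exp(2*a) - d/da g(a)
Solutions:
 g(a) = C1 + a^4/2 + a^3*k/3 + sqrt(3)*a^2/2 - 2*a + sqrt(2)*exp(2*a)/2


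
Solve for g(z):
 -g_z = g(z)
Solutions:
 g(z) = C1*exp(-z)


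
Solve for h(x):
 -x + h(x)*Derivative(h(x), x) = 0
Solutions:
 h(x) = -sqrt(C1 + x^2)
 h(x) = sqrt(C1 + x^2)


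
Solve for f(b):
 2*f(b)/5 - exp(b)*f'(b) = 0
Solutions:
 f(b) = C1*exp(-2*exp(-b)/5)


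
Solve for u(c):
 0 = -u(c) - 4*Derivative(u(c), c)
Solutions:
 u(c) = C1*exp(-c/4)


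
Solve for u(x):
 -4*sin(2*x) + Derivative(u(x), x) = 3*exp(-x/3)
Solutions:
 u(x) = C1 - 2*cos(2*x) - 9*exp(-x/3)


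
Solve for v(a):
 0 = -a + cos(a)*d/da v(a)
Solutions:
 v(a) = C1 + Integral(a/cos(a), a)


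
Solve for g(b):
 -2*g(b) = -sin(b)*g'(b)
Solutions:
 g(b) = C1*(cos(b) - 1)/(cos(b) + 1)


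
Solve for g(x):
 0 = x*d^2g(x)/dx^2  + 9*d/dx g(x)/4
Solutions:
 g(x) = C1 + C2/x^(5/4)


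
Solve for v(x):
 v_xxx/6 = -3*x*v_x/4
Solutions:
 v(x) = C1 + Integral(C2*airyai(-6^(2/3)*x/2) + C3*airybi(-6^(2/3)*x/2), x)


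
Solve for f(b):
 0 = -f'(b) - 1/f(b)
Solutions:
 f(b) = -sqrt(C1 - 2*b)
 f(b) = sqrt(C1 - 2*b)


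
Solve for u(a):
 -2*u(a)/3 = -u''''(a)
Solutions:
 u(a) = C1*exp(-2^(1/4)*3^(3/4)*a/3) + C2*exp(2^(1/4)*3^(3/4)*a/3) + C3*sin(2^(1/4)*3^(3/4)*a/3) + C4*cos(2^(1/4)*3^(3/4)*a/3)


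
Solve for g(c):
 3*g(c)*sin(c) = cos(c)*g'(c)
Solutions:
 g(c) = C1/cos(c)^3


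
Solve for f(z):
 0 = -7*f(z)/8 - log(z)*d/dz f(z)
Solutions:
 f(z) = C1*exp(-7*li(z)/8)


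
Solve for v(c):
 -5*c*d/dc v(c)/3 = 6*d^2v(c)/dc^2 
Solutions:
 v(c) = C1 + C2*erf(sqrt(5)*c/6)


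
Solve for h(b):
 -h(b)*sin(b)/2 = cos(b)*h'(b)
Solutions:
 h(b) = C1*sqrt(cos(b))


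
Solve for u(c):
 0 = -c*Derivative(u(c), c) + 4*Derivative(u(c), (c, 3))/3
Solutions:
 u(c) = C1 + Integral(C2*airyai(6^(1/3)*c/2) + C3*airybi(6^(1/3)*c/2), c)


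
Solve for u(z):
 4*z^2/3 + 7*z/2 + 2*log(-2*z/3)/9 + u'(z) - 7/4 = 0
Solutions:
 u(z) = C1 - 4*z^3/9 - 7*z^2/4 - 2*z*log(-z)/9 + z*(-8*log(2) + 8*log(3) + 71)/36


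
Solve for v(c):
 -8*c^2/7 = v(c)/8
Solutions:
 v(c) = -64*c^2/7


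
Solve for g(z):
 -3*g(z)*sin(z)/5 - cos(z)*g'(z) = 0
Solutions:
 g(z) = C1*cos(z)^(3/5)


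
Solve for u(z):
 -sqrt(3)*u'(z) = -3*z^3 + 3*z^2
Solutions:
 u(z) = C1 + sqrt(3)*z^4/4 - sqrt(3)*z^3/3


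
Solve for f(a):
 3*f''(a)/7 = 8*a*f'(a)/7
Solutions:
 f(a) = C1 + C2*erfi(2*sqrt(3)*a/3)


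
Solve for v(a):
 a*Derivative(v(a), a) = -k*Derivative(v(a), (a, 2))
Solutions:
 v(a) = C1 + C2*sqrt(k)*erf(sqrt(2)*a*sqrt(1/k)/2)


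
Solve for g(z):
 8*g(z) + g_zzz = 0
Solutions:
 g(z) = C3*exp(-2*z) + (C1*sin(sqrt(3)*z) + C2*cos(sqrt(3)*z))*exp(z)


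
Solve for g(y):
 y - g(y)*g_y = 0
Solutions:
 g(y) = -sqrt(C1 + y^2)
 g(y) = sqrt(C1 + y^2)


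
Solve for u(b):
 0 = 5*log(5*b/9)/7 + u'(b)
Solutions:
 u(b) = C1 - 5*b*log(b)/7 - 5*b*log(5)/7 + 5*b/7 + 10*b*log(3)/7


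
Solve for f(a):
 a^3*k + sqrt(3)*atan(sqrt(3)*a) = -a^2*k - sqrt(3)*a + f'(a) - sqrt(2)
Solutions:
 f(a) = C1 + a^4*k/4 + a^3*k/3 + sqrt(3)*a^2/2 + sqrt(2)*a + sqrt(3)*(a*atan(sqrt(3)*a) - sqrt(3)*log(3*a^2 + 1)/6)


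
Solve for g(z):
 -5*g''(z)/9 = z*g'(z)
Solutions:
 g(z) = C1 + C2*erf(3*sqrt(10)*z/10)


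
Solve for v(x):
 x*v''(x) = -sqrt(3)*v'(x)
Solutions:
 v(x) = C1 + C2*x^(1 - sqrt(3))


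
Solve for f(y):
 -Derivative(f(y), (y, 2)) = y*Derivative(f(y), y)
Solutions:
 f(y) = C1 + C2*erf(sqrt(2)*y/2)


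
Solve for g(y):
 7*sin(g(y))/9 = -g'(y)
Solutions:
 7*y/9 + log(cos(g(y)) - 1)/2 - log(cos(g(y)) + 1)/2 = C1


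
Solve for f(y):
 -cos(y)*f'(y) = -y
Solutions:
 f(y) = C1 + Integral(y/cos(y), y)


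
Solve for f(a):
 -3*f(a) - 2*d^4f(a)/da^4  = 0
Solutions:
 f(a) = (C1*sin(6^(1/4)*a/2) + C2*cos(6^(1/4)*a/2))*exp(-6^(1/4)*a/2) + (C3*sin(6^(1/4)*a/2) + C4*cos(6^(1/4)*a/2))*exp(6^(1/4)*a/2)


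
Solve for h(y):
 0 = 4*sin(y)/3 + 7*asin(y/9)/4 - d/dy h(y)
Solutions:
 h(y) = C1 + 7*y*asin(y/9)/4 + 7*sqrt(81 - y^2)/4 - 4*cos(y)/3


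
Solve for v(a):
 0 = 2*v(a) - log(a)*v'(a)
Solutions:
 v(a) = C1*exp(2*li(a))


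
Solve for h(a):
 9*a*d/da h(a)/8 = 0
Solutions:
 h(a) = C1


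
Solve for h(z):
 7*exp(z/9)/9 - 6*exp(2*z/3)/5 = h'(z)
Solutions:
 h(z) = C1 + 7*exp(z/9) - 9*exp(2*z/3)/5


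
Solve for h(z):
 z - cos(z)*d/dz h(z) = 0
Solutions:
 h(z) = C1 + Integral(z/cos(z), z)


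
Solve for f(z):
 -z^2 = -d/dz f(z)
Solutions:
 f(z) = C1 + z^3/3


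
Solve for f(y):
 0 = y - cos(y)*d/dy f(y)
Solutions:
 f(y) = C1 + Integral(y/cos(y), y)


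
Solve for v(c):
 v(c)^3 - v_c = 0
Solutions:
 v(c) = -sqrt(2)*sqrt(-1/(C1 + c))/2
 v(c) = sqrt(2)*sqrt(-1/(C1 + c))/2


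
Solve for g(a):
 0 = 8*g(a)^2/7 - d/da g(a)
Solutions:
 g(a) = -7/(C1 + 8*a)


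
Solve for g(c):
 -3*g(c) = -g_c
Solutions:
 g(c) = C1*exp(3*c)


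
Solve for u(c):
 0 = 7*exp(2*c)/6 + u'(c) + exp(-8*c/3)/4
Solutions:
 u(c) = C1 - 7*exp(2*c)/12 + 3*exp(-8*c/3)/32


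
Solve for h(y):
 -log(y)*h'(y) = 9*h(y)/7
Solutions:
 h(y) = C1*exp(-9*li(y)/7)


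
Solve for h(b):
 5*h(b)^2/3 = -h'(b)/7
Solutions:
 h(b) = 3/(C1 + 35*b)


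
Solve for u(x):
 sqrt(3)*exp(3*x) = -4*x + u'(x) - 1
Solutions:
 u(x) = C1 + 2*x^2 + x + sqrt(3)*exp(3*x)/3


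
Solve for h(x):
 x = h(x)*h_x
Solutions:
 h(x) = -sqrt(C1 + x^2)
 h(x) = sqrt(C1 + x^2)


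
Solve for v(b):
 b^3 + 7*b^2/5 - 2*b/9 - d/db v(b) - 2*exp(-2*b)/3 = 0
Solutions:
 v(b) = C1 + b^4/4 + 7*b^3/15 - b^2/9 + exp(-2*b)/3


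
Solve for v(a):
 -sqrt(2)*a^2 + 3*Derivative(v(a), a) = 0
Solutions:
 v(a) = C1 + sqrt(2)*a^3/9


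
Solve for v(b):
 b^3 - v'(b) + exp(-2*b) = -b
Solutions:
 v(b) = C1 + b^4/4 + b^2/2 - exp(-2*b)/2


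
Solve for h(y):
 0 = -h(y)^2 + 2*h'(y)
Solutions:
 h(y) = -2/(C1 + y)


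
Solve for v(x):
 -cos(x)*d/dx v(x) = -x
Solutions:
 v(x) = C1 + Integral(x/cos(x), x)


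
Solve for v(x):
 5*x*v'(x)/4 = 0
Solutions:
 v(x) = C1


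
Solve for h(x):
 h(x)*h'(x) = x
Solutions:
 h(x) = -sqrt(C1 + x^2)
 h(x) = sqrt(C1 + x^2)


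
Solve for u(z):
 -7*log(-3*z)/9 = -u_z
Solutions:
 u(z) = C1 + 7*z*log(-z)/9 + 7*z*(-1 + log(3))/9


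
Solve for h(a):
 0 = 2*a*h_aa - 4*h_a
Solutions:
 h(a) = C1 + C2*a^3


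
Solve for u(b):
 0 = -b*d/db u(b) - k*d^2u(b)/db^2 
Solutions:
 u(b) = C1 + C2*sqrt(k)*erf(sqrt(2)*b*sqrt(1/k)/2)


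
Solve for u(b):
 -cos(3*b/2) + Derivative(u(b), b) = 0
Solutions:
 u(b) = C1 + 2*sin(3*b/2)/3


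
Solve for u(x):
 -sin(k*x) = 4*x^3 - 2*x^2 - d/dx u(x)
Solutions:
 u(x) = C1 + x^4 - 2*x^3/3 - cos(k*x)/k


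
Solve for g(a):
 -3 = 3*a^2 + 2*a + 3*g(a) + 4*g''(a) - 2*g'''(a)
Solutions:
 g(a) = C1*exp(a*(-2^(1/3)*(9*sqrt(145) + 113)^(1/3) - 8*2^(2/3)/(9*sqrt(145) + 113)^(1/3) + 8)/12)*sin(2^(1/3)*sqrt(3)*a*(-(9*sqrt(145) + 113)^(1/3) + 8*2^(1/3)/(9*sqrt(145) + 113)^(1/3))/12) + C2*exp(a*(-2^(1/3)*(9*sqrt(145) + 113)^(1/3) - 8*2^(2/3)/(9*sqrt(145) + 113)^(1/3) + 8)/12)*cos(2^(1/3)*sqrt(3)*a*(-(9*sqrt(145) + 113)^(1/3) + 8*2^(1/3)/(9*sqrt(145) + 113)^(1/3))/12) + C3*exp(a*(8*2^(2/3)/(9*sqrt(145) + 113)^(1/3) + 4 + 2^(1/3)*(9*sqrt(145) + 113)^(1/3))/6) - a^2 - 2*a/3 + 5/3


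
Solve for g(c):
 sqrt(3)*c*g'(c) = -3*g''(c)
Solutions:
 g(c) = C1 + C2*erf(sqrt(2)*3^(3/4)*c/6)


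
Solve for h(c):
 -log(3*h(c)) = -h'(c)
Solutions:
 -Integral(1/(log(_y) + log(3)), (_y, h(c))) = C1 - c


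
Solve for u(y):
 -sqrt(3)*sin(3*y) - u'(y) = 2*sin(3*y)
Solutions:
 u(y) = C1 + sqrt(3)*cos(3*y)/3 + 2*cos(3*y)/3


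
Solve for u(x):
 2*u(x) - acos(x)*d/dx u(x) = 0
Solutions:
 u(x) = C1*exp(2*Integral(1/acos(x), x))


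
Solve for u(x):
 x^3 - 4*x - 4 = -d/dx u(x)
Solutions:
 u(x) = C1 - x^4/4 + 2*x^2 + 4*x
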